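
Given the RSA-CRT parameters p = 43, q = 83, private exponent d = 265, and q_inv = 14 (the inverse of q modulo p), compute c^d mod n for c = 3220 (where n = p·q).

311

d_p = d mod (p−1) = 265 mod 42 = 13; d_q = d mod (q−1) = 19.
m₁ = c^(d_p) mod p: c ≡ 38 (mod 43), and 38^13 mod 43 = 10.
m₂ = c^(d_q) mod q: c ≡ 66 (mod 83), and 66^19 mod 83 = 62.
h = q_inv·(m₁ − m₂) mod p = 14·(10 − 62) mod 43 = 3.
m = m₂ + h·q = 62 + 3·83 = 311.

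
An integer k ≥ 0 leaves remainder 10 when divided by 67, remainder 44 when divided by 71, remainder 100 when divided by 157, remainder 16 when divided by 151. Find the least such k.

87002592

Combine the congruences pairwise.
From k ≡ 10 (mod 67) write k = 10 + 67t. Substituting into k ≡ 44 (mod 71) gives 67t ≡ 34 (mod 71), and since 67⁻¹ ≡ 53 (mod 71), t ≡ 27. Hence k ≡ 10 + 67·27 = 1819 (mod 4757).
From k ≡ 1819 (mod 4757) write k = 1819 + 4757t. Substituting into k ≡ 100 (mod 157) gives 4757t ≡ 8 (mod 157), and since 47⁻¹ ≡ 147 (mod 157), t ≡ 77. Hence k ≡ 1819 + 4757·77 = 368108 (mod 746849).
From k ≡ 368108 (mod 746849) write k = 368108 + 746849t. Substituting into k ≡ 16 (mod 151) gives 746849t ≡ 46 (mod 151), and since 3⁻¹ ≡ 101 (mod 151), t ≡ 116. Hence k ≡ 368108 + 746849·116 = 87002592 (mod 112774199).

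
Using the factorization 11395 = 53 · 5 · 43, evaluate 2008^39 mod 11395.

Mod 53: 2008 ≡ 47; 47^39 ≡ 1 (mod 53).
Mod 5: 2008 ≡ 3; by Fermat, exponent reduces to 39 mod 4 = 3; 3^3 ≡ 2 (mod 5).
Mod 43: 2008 ≡ 30; 30^39 ≡ 32 (mod 43).
Combine by CRT: x ≡ 1 (mod 53), x ≡ 2 (mod 5), x ≡ 32 (mod 43) ⇒ x ≡ 5407 (mod 11395).

5407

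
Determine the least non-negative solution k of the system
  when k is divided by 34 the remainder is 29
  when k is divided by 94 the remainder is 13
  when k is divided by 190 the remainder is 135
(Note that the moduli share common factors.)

gcd(34, 94) = 2 and 2 | (13 − 29), so the pair is consistent; merging gives k ≡ 1423 (mod 1598), where 1598 = lcm(34, 94).
gcd(1598, 190) = 2 and 2 | (135 − 1423), so the pair is consistent; merging gives k ≡ 95705 (mod 151810), where 151810 = lcm(1598, 190).
The solution is unique modulo lcm(34, 94, 190) = 151810.

95705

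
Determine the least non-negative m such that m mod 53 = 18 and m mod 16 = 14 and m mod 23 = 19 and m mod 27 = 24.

466206

The moduli are pairwise coprime; N = 53·16·23·27 = 526608.
N/53 = 9936; 9936 ≡ 25 (mod 53); 25·17 ≡ 1, so inverse 17.
N/16 = 32913; 32913 ≡ 1 (mod 16), inverse 1.
N/23 = 22896; 22896 ≡ 11 (mod 23); 11·21 ≡ 1, so inverse 21.
N/27 = 19504; 19504 ≡ 10 (mod 27); 10·19 ≡ 1, so inverse 19.
m ≡ 18·9936·17 + 14·32913·1 + 19·22896·21 + 24·19504·19 = 21530526.
21530526 mod 526608 = 466206.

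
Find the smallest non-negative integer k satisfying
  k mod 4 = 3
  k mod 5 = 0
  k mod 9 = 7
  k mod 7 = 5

Combine the congruences pairwise.
From k ≡ 3 (mod 4) write k = 3 + 4t. Substituting into k ≡ 0 (mod 5) gives 4t ≡ 2 (mod 5), and since 4⁻¹ ≡ 4 (mod 5), t ≡ 3. Hence k ≡ 3 + 4·3 = 15 (mod 20).
From k ≡ 15 (mod 20) write k = 15 + 20t. Substituting into k ≡ 7 (mod 9) gives 20t ≡ 1 (mod 9), and since 2⁻¹ ≡ 5 (mod 9), t ≡ 5. Hence k ≡ 15 + 20·5 = 115 (mod 180).
From k ≡ 115 (mod 180) write k = 115 + 180t. Substituting into k ≡ 5 (mod 7) gives 180t ≡ 2 (mod 7), and since 5⁻¹ ≡ 3 (mod 7), t ≡ 6. Hence k ≡ 115 + 180·6 = 1195 (mod 1260).

1195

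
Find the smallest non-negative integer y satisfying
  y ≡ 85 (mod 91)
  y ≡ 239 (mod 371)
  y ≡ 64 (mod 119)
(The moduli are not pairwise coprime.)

11369

Combine the congruences pairwise.
gcd(91, 371) = 7 and 7 | (239 − 85), so the pair is consistent; merging gives y ≡ 1723 (mod 4823), where 4823 = lcm(91, 371).
gcd(4823, 119) = 7 and 7 | (64 − 1723), so the pair is consistent; merging gives y ≡ 11369 (mod 81991), where 81991 = lcm(4823, 119).
The solution is unique modulo lcm(91, 371, 119) = 81991.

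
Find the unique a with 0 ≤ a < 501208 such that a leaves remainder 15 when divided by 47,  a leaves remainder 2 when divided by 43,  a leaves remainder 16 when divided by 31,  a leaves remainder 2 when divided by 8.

357074

From a ≡ 15 (mod 47) write a = 15 + 47t. Substituting into a ≡ 2 (mod 43) gives 47t ≡ 30 (mod 43), and since 4⁻¹ ≡ 11 (mod 43), t ≡ 29. Hence a ≡ 15 + 47·29 = 1378 (mod 2021).
From a ≡ 1378 (mod 2021) write a = 1378 + 2021t. Substituting into a ≡ 16 (mod 31) gives 2021t ≡ 2 (mod 31), and since 6⁻¹ ≡ 26 (mod 31), t ≡ 21. Hence a ≡ 1378 + 2021·21 = 43819 (mod 62651).
From a ≡ 43819 (mod 62651) write a = 43819 + 62651t. Substituting into a ≡ 2 (mod 8) gives 62651t ≡ 7 (mod 8), and since 3⁻¹ ≡ 3 (mod 8), t ≡ 5. Hence a ≡ 43819 + 62651·5 = 357074 (mod 501208).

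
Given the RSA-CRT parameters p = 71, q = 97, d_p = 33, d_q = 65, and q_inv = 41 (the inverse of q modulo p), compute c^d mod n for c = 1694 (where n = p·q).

m₁ = c^(d_p) mod p: c ≡ 61 (mod 71), and 61^33 mod 71 = 22.
m₂ = c^(d_q) mod q: c ≡ 45 (mod 97), and 45^65 mod 97 = 45.
h = q_inv·(m₁ − m₂) mod p = 41·(22 − 45) mod 71 = 51.
m = m₂ + h·q = 45 + 51·97 = 4992.

4992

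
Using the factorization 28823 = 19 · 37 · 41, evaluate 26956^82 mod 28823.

Mod 19: 26956 ≡ 14; by Fermat, exponent reduces to 82 mod 18 = 10; 14^10 ≡ 5 (mod 19).
Mod 37: 26956 ≡ 20; by Fermat, exponent reduces to 82 mod 36 = 10; 20^10 ≡ 28 (mod 37).
Mod 41: 26956 ≡ 19; by Fermat, exponent reduces to 82 mod 40 = 2; 19^2 ≡ 33 (mod 41).
Combine by CRT: x ≡ 5 (mod 19), x ≡ 28 (mod 37), x ≡ 33 (mod 41) ⇒ x ≡ 17048 (mod 28823).

17048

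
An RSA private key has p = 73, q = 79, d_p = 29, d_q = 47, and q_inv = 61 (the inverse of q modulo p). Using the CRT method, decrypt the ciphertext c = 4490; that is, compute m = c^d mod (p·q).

3924

m₁ = c^(d_p) mod p: c ≡ 37 (mod 73), and 37^29 mod 73 = 55.
m₂ = c^(d_q) mod q: c ≡ 66 (mod 79), and 66^47 mod 79 = 53.
h = q_inv·(m₁ − m₂) mod p = 61·(55 − 53) mod 73 = 49.
m = m₂ + h·q = 53 + 49·79 = 3924.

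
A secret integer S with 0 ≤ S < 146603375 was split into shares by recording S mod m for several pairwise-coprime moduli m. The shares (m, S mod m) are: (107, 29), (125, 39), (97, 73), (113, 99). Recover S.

86247914

The moduli are pairwise coprime; N = 107·125·97·113 = 146603375.
N/107 = 1370125; 1370125 ≡ 97 (mod 107); 97·32 ≡ 1, so inverse 32.
N/125 = 1172827; 1172827 ≡ 77 (mod 125); 77·13 ≡ 1, so inverse 13.
N/97 = 1511375; 1511375 ≡ 18 (mod 97); 18·27 ≡ 1, so inverse 27.
N/113 = 1297375; 1297375 ≡ 22 (mod 113); 22·36 ≡ 1, so inverse 36.
S ≡ 29·1370125·32 + 39·1172827·13 + 73·1511375·27 + 99·1297375·36 = 9468863914.
9468863914 mod 146603375 = 86247914.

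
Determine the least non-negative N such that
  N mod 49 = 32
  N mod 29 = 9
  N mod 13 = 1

From N ≡ 32 (mod 49) write N = 32 + 49t. Substituting into N ≡ 9 (mod 29) gives 49t ≡ 6 (mod 29), and since 20⁻¹ ≡ 16 (mod 29), t ≡ 9. Hence N ≡ 32 + 49·9 = 473 (mod 1421).
From N ≡ 473 (mod 1421) write N = 473 + 1421t. Substituting into N ≡ 1 (mod 13) gives 1421t ≡ 9 (mod 13), and since 4⁻¹ ≡ 10 (mod 13), t ≡ 12. Hence N ≡ 473 + 1421·12 = 17525 (mod 18473).

17525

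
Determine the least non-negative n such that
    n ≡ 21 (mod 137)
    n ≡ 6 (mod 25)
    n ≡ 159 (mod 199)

From n ≡ 21 (mod 137) write n = 21 + 137t. Substituting into n ≡ 6 (mod 25) gives 137t ≡ 10 (mod 25), and since 12⁻¹ ≡ 23 (mod 25), t ≡ 5. Hence n ≡ 21 + 137·5 = 706 (mod 3425).
From n ≡ 706 (mod 3425) write n = 706 + 3425t. Substituting into n ≡ 159 (mod 199) gives 3425t ≡ 50 (mod 199), and since 42⁻¹ ≡ 109 (mod 199), t ≡ 77. Hence n ≡ 706 + 3425·77 = 264431 (mod 681575).

264431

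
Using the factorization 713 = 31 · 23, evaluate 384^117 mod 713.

Mod 31: 384 ≡ 12; by Fermat, exponent reduces to 117 mod 30 = 27; 12^27 ≡ 27 (mod 31).
Mod 23: 384 ≡ 16; by Fermat, exponent reduces to 117 mod 22 = 7; 16^7 ≡ 18 (mod 23).
Combine by CRT: x ≡ 27 (mod 31), x ≡ 18 (mod 23) ⇒ x ≡ 616 (mod 713).

616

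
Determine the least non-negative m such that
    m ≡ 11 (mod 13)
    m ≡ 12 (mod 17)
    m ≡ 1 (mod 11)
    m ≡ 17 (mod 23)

From m ≡ 11 (mod 13) write m = 11 + 13t. Substituting into m ≡ 12 (mod 17) gives 13t ≡ 1 (mod 17), and since 13⁻¹ ≡ 4 (mod 17), t ≡ 4. Hence m ≡ 11 + 13·4 = 63 (mod 221).
From m ≡ 63 (mod 221) write m = 63 + 221t. Substituting into m ≡ 1 (mod 11) gives 221t ≡ 4 (mod 11), and since 1⁻¹ ≡ 1 (mod 11), t ≡ 4. Hence m ≡ 63 + 221·4 = 947 (mod 2431).
From m ≡ 947 (mod 2431) write m = 947 + 2431t. Substituting into m ≡ 17 (mod 23) gives 2431t ≡ 13 (mod 23), and since 16⁻¹ ≡ 13 (mod 23), t ≡ 8. Hence m ≡ 947 + 2431·8 = 20395 (mod 55913).

20395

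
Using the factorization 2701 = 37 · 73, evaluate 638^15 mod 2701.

1046

Mod 37: 638 ≡ 9; 9^15 ≡ 10 (mod 37).
Mod 73: 638 ≡ 54; 54^15 ≡ 24 (mod 73).
Combine by CRT: x ≡ 10 (mod 37), x ≡ 24 (mod 73) ⇒ x ≡ 1046 (mod 2701).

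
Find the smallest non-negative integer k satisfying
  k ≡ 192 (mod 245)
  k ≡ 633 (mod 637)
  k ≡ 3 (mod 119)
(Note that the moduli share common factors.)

gcd(245, 637) = 49 and 49 | (633 − 192), so the pair is consistent; merging gives k ≡ 1907 (mod 3185), where 3185 = lcm(245, 637).
gcd(3185, 119) = 7 and 7 | (3 − 1907), so the pair is consistent; merging gives k ≡ 1907 (mod 54145), where 54145 = lcm(3185, 119).
The solution is unique modulo lcm(245, 637, 119) = 54145.

1907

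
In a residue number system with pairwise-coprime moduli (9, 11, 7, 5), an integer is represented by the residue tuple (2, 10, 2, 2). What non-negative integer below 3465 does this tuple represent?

2837

From x ≡ 2 (mod 9) write x = 2 + 9t. Substituting into x ≡ 10 (mod 11) gives 9t ≡ 8 (mod 11), and since 9⁻¹ ≡ 5 (mod 11), t ≡ 7. Hence x ≡ 2 + 9·7 = 65 (mod 99).
From x ≡ 65 (mod 99) write x = 65 + 99t. Substituting into x ≡ 2 (mod 7) gives 99t ≡ 0 (mod 7), and since 1⁻¹ ≡ 1 (mod 7), t ≡ 0. Hence x ≡ 65 + 99·0 = 65 (mod 693).
From x ≡ 65 (mod 693) write x = 65 + 693t. Substituting into x ≡ 2 (mod 5) gives 693t ≡ 2 (mod 5), and since 3⁻¹ ≡ 2 (mod 5), t ≡ 4. Hence x ≡ 65 + 693·4 = 2837 (mod 3465).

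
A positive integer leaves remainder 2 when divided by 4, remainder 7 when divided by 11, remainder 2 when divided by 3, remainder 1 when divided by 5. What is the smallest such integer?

326

From a ≡ 2 (mod 4) write a = 2 + 4t. Substituting into a ≡ 7 (mod 11) gives 4t ≡ 5 (mod 11), and since 4⁻¹ ≡ 3 (mod 11), t ≡ 4. Hence a ≡ 2 + 4·4 = 18 (mod 44).
From a ≡ 18 (mod 44) write a = 18 + 44t. Substituting into a ≡ 2 (mod 3) gives 44t ≡ 2 (mod 3), and since 2⁻¹ ≡ 2 (mod 3), t ≡ 1. Hence a ≡ 18 + 44·1 = 62 (mod 132).
From a ≡ 62 (mod 132) write a = 62 + 132t. Substituting into a ≡ 1 (mod 5) gives 132t ≡ 4 (mod 5), and since 2⁻¹ ≡ 3 (mod 5), t ≡ 2. Hence a ≡ 62 + 132·2 = 326 (mod 660).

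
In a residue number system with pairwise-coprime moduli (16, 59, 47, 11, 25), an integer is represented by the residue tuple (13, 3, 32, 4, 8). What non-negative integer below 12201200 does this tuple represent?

1620733

The moduli are pairwise coprime; N = 16·59·47·11·25 = 12201200.
N/16 = 762575; 762575 ≡ 15 (mod 16); 15·15 ≡ 1, so inverse 15.
N/59 = 206800; 206800 ≡ 5 (mod 59); 5·12 ≡ 1, so inverse 12.
N/47 = 259600; 259600 ≡ 19 (mod 47); 19·5 ≡ 1, so inverse 5.
N/11 = 1109200; 1109200 ≡ 4 (mod 11); 4·3 ≡ 1, so inverse 3.
N/25 = 488048; 488048 ≡ 23 (mod 25); 23·12 ≡ 1, so inverse 12.
x ≡ 13·762575·15 + 3·206800·12 + 32·259600·5 + 4·1109200·3 + 8·488048·12 = 257845933.
257845933 mod 12201200 = 1620733.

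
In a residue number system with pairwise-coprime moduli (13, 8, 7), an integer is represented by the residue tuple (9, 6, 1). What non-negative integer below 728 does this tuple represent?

The moduli are pairwise coprime; N = 13·8·7 = 728.
N/13 = 56; 56 ≡ 4 (mod 13); 4·10 ≡ 1, so inverse 10.
N/8 = 91; 91 ≡ 3 (mod 8); 3·3 ≡ 1, so inverse 3.
N/7 = 104; 104 ≡ 6 (mod 7); 6·6 ≡ 1, so inverse 6.
x ≡ 9·56·10 + 6·91·3 + 1·104·6 = 7302.
7302 mod 728 = 22.

22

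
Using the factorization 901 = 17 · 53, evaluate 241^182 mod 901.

372

Mod 17: 241 ≡ 3; by Fermat, exponent reduces to 182 mod 16 = 6; 3^6 ≡ 15 (mod 17).
Mod 53: 241 ≡ 29; by Fermat, exponent reduces to 182 mod 52 = 26; 29^26 ≡ 1 (mod 53).
Combine by CRT: x ≡ 15 (mod 17), x ≡ 1 (mod 53) ⇒ x ≡ 372 (mod 901).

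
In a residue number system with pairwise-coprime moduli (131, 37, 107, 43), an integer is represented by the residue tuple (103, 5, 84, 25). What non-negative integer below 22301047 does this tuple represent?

20685003

The moduli are pairwise coprime; N = 131·37·107·43 = 22301047.
N/131 = 170237; 170237 ≡ 68 (mod 131); 68·79 ≡ 1, so inverse 79.
N/37 = 602731; 602731 ≡ 1 (mod 37), inverse 1.
N/107 = 208421; 208421 ≡ 92 (mod 107); 92·57 ≡ 1, so inverse 57.
N/43 = 518629; 518629 ≡ 6 (mod 43); 6·36 ≡ 1, so inverse 36.
x ≡ 103·170237·79 + 5·602731·1 + 84·208421·57 + 25·518629·36 = 2852917972.
2852917972 mod 22301047 = 20685003.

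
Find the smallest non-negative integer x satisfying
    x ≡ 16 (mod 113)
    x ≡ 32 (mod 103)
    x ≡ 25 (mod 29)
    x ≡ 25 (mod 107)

9122845

The moduli are pairwise coprime; N = 113·103·29·107 = 36115817.
N/113 = 319609; 319609 ≡ 45 (mod 113); 45·108 ≡ 1, so inverse 108.
N/103 = 350639; 350639 ≡ 27 (mod 103); 27·42 ≡ 1, so inverse 42.
N/29 = 1245373; 1245373 ≡ 26 (mod 29); 26·19 ≡ 1, so inverse 19.
N/107 = 337531; 337531 ≡ 53 (mod 107); 53·105 ≡ 1, so inverse 105.
x ≡ 16·319609·108 + 32·350639·42 + 25·1245373·19 + 25·337531·105 = 2501114218.
2501114218 mod 36115817 = 9122845.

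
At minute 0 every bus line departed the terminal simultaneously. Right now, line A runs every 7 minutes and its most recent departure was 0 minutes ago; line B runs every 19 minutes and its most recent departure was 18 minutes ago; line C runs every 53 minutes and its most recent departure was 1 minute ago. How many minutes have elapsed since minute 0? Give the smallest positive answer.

6573

Combine the congruences pairwise.
From t ≡ 0 (mod 7) write t = 0 + 7s. Substituting into t ≡ 18 (mod 19) gives 7s ≡ 18 (mod 19), and since 7⁻¹ ≡ 11 (mod 19), s ≡ 8. Hence t ≡ 0 + 7·8 = 56 (mod 133).
From t ≡ 56 (mod 133) write t = 56 + 133s. Substituting into t ≡ 1 (mod 53) gives 133s ≡ 51 (mod 53), and since 27⁻¹ ≡ 2 (mod 53), s ≡ 49. Hence t ≡ 56 + 133·49 = 6573 (mod 7049).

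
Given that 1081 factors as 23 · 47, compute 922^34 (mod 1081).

761

Mod 23: 922 ≡ 2; by Fermat, exponent reduces to 34 mod 22 = 12; 2^12 ≡ 2 (mod 23).
Mod 47: 922 ≡ 29; 29^34 ≡ 9 (mod 47).
Combine by CRT: x ≡ 2 (mod 23), x ≡ 9 (mod 47) ⇒ x ≡ 761 (mod 1081).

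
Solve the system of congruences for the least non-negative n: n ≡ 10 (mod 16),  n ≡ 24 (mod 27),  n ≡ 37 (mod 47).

The moduli are pairwise coprime; M = 16·27·47 = 20304.
M/16 = 1269; 1269 ≡ 5 (mod 16); 5·13 ≡ 1, so inverse 13.
M/27 = 752; 752 ≡ 23 (mod 27); 23·20 ≡ 1, so inverse 20.
M/47 = 432; 432 ≡ 9 (mod 47); 9·21 ≡ 1, so inverse 21.
n ≡ 10·1269·13 + 24·752·20 + 37·432·21 = 861594.
861594 mod 20304 = 8826.

8826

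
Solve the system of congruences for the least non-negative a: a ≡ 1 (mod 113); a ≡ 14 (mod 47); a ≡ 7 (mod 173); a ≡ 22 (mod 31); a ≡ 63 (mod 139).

Combine the congruences pairwise.
From a ≡ 1 (mod 113) write a = 1 + 113t. Substituting into a ≡ 14 (mod 47) gives 113t ≡ 13 (mod 47), and since 19⁻¹ ≡ 5 (mod 47), t ≡ 18. Hence a ≡ 1 + 113·18 = 2035 (mod 5311).
From a ≡ 2035 (mod 5311) write a = 2035 + 5311t. Substituting into a ≡ 7 (mod 173) gives 5311t ≡ 48 (mod 173), and since 121⁻¹ ≡ 163 (mod 173), t ≡ 39. Hence a ≡ 2035 + 5311·39 = 209164 (mod 918803).
From a ≡ 209164 (mod 918803) write a = 209164 + 918803t. Substituting into a ≡ 22 (mod 31) gives 918803t ≡ 15 (mod 31), and since 25⁻¹ ≡ 5 (mod 31), t ≡ 13. Hence a ≡ 209164 + 918803·13 = 12153603 (mod 28482893).
From a ≡ 12153603 (mod 28482893) write a = 12153603 + 28482893t. Substituting into a ≡ 63 (mod 139) gives 28482893t ≡ 64 (mod 139), and since 125⁻¹ ≡ 129 (mod 139), t ≡ 55. Hence a ≡ 12153603 + 28482893·55 = 1578712718 (mod 3959122127).

1578712718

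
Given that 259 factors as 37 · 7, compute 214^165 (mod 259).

253

Mod 37: 214 ≡ 29; by Fermat, exponent reduces to 165 mod 36 = 21; 29^21 ≡ 31 (mod 37).
Mod 7: 214 ≡ 4; by Fermat, exponent reduces to 165 mod 6 = 3; 4^3 ≡ 1 (mod 7).
Combine by CRT: x ≡ 31 (mod 37), x ≡ 1 (mod 7) ⇒ x ≡ 253 (mod 259).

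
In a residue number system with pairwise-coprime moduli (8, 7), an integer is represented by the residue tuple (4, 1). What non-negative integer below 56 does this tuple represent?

Combine the congruences pairwise.
From x ≡ 4 (mod 8) write x = 4 + 8t. Substituting into x ≡ 1 (mod 7) gives 8t ≡ 4 (mod 7), and since 1⁻¹ ≡ 1 (mod 7), t ≡ 4. Hence x ≡ 4 + 8·4 = 36 (mod 56).

36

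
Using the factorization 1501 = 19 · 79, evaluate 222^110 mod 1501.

Mod 19: 222 ≡ 13; by Fermat, exponent reduces to 110 mod 18 = 2; 13^2 ≡ 17 (mod 19).
Mod 79: 222 ≡ 64; by Fermat, exponent reduces to 110 mod 78 = 32; 64^32 ≡ 10 (mod 79).
Combine by CRT: x ≡ 17 (mod 19), x ≡ 10 (mod 79) ⇒ x ≡ 1195 (mod 1501).

1195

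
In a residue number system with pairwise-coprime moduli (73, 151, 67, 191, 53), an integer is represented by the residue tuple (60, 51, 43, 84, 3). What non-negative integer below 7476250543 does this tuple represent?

The moduli are pairwise coprime; N = 73·151·67·191·53 = 7476250543.
N/73 = 102414391; 102414391 ≡ 63 (mod 73); 63·51 ≡ 1, so inverse 51.
N/151 = 49511593; 49511593 ≡ 52 (mod 151); 52·61 ≡ 1, so inverse 61.
N/67 = 111585829; 111585829 ≡ 9 (mod 67); 9·15 ≡ 1, so inverse 15.
N/191 = 39142673; 39142673 ≡ 88 (mod 191); 88·89 ≡ 1, so inverse 89.
N/53 = 141061331; 141061331 ≡ 29 (mod 53); 29·11 ≡ 1, so inverse 11.
x ≡ 60·102414391·51 + 51·49511593·61 + 43·111585829·15 + 84·39142673·89 + 3·141061331·11 = 836677109259.
836677109259 mod 7476250543 = 6813298986.

6813298986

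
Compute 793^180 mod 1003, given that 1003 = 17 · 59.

803

Mod 17: 793 ≡ 11; by Fermat, exponent reduces to 180 mod 16 = 4; 11^4 ≡ 4 (mod 17).
Mod 59: 793 ≡ 26; by Fermat, exponent reduces to 180 mod 58 = 6; 26^6 ≡ 36 (mod 59).
Combine by CRT: x ≡ 4 (mod 17), x ≡ 36 (mod 59) ⇒ x ≡ 803 (mod 1003).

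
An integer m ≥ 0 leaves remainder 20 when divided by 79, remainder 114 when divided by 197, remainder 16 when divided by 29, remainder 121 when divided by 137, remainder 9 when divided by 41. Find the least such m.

1674662639

The moduli are pairwise coprime; N = 79·197·29·137·41 = 2535103759.
N/79 = 32089921; 32089921 ≡ 42 (mod 79); 42·32 ≡ 1, so inverse 32.
N/197 = 12868547; 12868547 ≡ 113 (mod 197); 113·68 ≡ 1, so inverse 68.
N/29 = 87417371; 87417371 ≡ 3 (mod 29); 3·10 ≡ 1, so inverse 10.
N/137 = 18504407; 18504407 ≡ 91 (mod 137); 91·134 ≡ 1, so inverse 134.
N/41 = 61831799; 61831799 ≡ 27 (mod 41); 27·38 ≡ 1, so inverse 38.
m ≡ 20·32089921·32 + 114·12868547·68 + 16·87417371·10 + 121·18504407·134 + 9·61831799·38 = 455458235500.
455458235500 mod 2535103759 = 1674662639.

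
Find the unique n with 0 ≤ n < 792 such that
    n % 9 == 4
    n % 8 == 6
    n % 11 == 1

166

From n ≡ 4 (mod 9) write n = 4 + 9t. Substituting into n ≡ 6 (mod 8) gives 9t ≡ 2 (mod 8), and since 1⁻¹ ≡ 1 (mod 8), t ≡ 2. Hence n ≡ 4 + 9·2 = 22 (mod 72).
From n ≡ 22 (mod 72) write n = 22 + 72t. Substituting into n ≡ 1 (mod 11) gives 72t ≡ 1 (mod 11), and since 6⁻¹ ≡ 2 (mod 11), t ≡ 2. Hence n ≡ 22 + 72·2 = 166 (mod 792).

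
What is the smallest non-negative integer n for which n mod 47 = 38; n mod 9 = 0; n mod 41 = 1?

10989

The moduli are pairwise coprime; M = 47·9·41 = 17343.
M/47 = 369; 369 ≡ 40 (mod 47); 40·20 ≡ 1, so inverse 20.
M/9 = 1927; 1927 ≡ 1 (mod 9), inverse 1.
M/41 = 423; 423 ≡ 13 (mod 41); 13·19 ≡ 1, so inverse 19.
n ≡ 38·369·20 + 0·1927·1 + 1·423·19 = 288477.
288477 mod 17343 = 10989.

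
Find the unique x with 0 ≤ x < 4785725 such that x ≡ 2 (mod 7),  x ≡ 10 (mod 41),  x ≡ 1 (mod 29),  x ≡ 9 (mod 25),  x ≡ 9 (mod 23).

4479834

Combine the congruences pairwise.
From x ≡ 2 (mod 7) write x = 2 + 7t. Substituting into x ≡ 10 (mod 41) gives 7t ≡ 8 (mod 41), and since 7⁻¹ ≡ 6 (mod 41), t ≡ 7. Hence x ≡ 2 + 7·7 = 51 (mod 287).
From x ≡ 51 (mod 287) write x = 51 + 287t. Substituting into x ≡ 1 (mod 29) gives 287t ≡ 8 (mod 29), and since 26⁻¹ ≡ 19 (mod 29), t ≡ 7. Hence x ≡ 51 + 287·7 = 2060 (mod 8323).
From x ≡ 2060 (mod 8323) write x = 2060 + 8323t. Substituting into x ≡ 9 (mod 25) gives 8323t ≡ 24 (mod 25), and since 23⁻¹ ≡ 12 (mod 25), t ≡ 13. Hence x ≡ 2060 + 8323·13 = 110259 (mod 208075).
From x ≡ 110259 (mod 208075) write x = 110259 + 208075t. Substituting into x ≡ 9 (mod 23) gives 208075t ≡ 12 (mod 23), and since 17⁻¹ ≡ 19 (mod 23), t ≡ 21. Hence x ≡ 110259 + 208075·21 = 4479834 (mod 4785725).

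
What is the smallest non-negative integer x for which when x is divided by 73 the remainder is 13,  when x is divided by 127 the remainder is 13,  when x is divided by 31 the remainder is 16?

The moduli are pairwise coprime; N = 73·127·31 = 287401.
N/73 = 3937; 3937 ≡ 68 (mod 73); 68·29 ≡ 1, so inverse 29.
N/127 = 2263; 2263 ≡ 104 (mod 127); 104·11 ≡ 1, so inverse 11.
N/31 = 9271; 9271 ≡ 2 (mod 31); 2·16 ≡ 1, so inverse 16.
x ≡ 13·3937·29 + 13·2263·11 + 16·9271·16 = 4181234.
4181234 mod 287401 = 157620.

157620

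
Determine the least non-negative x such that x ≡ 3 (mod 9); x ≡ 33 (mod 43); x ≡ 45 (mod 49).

4161

Combine the congruences pairwise.
From x ≡ 3 (mod 9) write x = 3 + 9t. Substituting into x ≡ 33 (mod 43) gives 9t ≡ 30 (mod 43), and since 9⁻¹ ≡ 24 (mod 43), t ≡ 32. Hence x ≡ 3 + 9·32 = 291 (mod 387).
From x ≡ 291 (mod 387) write x = 291 + 387t. Substituting into x ≡ 45 (mod 49) gives 387t ≡ 48 (mod 49), and since 44⁻¹ ≡ 39 (mod 49), t ≡ 10. Hence x ≡ 291 + 387·10 = 4161 (mod 18963).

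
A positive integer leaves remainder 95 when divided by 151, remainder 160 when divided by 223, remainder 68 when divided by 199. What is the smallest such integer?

The moduli are pairwise coprime; N = 151·223·199 = 6700927.
N/151 = 44377; 44377 ≡ 134 (mod 151); 134·71 ≡ 1, so inverse 71.
N/223 = 30049; 30049 ≡ 167 (mod 223); 167·219 ≡ 1, so inverse 219.
N/199 = 33673; 33673 ≡ 42 (mod 199); 42·109 ≡ 1, so inverse 109.
m ≡ 95·44377·71 + 160·30049·219 + 68·33673·109 = 1601824101.
1601824101 mod 6700927 = 302548.

302548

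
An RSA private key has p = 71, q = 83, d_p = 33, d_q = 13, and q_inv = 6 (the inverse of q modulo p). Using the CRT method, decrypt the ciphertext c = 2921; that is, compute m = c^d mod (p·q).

5090

m₁ = c^(d_p) mod p: c ≡ 10 (mod 71), and 10^33 mod 71 = 49.
m₂ = c^(d_q) mod q: c ≡ 16 (mod 83), and 16^13 mod 83 = 27.
h = q_inv·(m₁ − m₂) mod p = 6·(49 − 27) mod 71 = 61.
m = m₂ + h·q = 27 + 61·83 = 5090.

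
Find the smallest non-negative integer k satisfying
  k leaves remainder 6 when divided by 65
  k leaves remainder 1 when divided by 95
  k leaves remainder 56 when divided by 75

8456

Combine the congruences pairwise.
gcd(65, 95) = 5 and 5 | (1 − 6), so the pair is consistent; merging gives k ≡ 1046 (mod 1235), where 1235 = lcm(65, 95).
gcd(1235, 75) = 5 and 5 | (56 − 1046), so the pair is consistent; merging gives k ≡ 8456 (mod 18525), where 18525 = lcm(1235, 75).
The solution is unique modulo lcm(65, 95, 75) = 18525.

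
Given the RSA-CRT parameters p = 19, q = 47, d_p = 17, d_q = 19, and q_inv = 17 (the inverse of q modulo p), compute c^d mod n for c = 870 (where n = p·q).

204

m₁ = c^(d_p) mod p: c ≡ 15 (mod 19), and 15^17 mod 19 = 14.
m₂ = c^(d_q) mod q: c ≡ 24 (mod 47), and 24^19 mod 47 = 16.
h = q_inv·(m₁ − m₂) mod p = 17·(14 − 16) mod 19 = 4.
m = m₂ + h·q = 16 + 4·47 = 204.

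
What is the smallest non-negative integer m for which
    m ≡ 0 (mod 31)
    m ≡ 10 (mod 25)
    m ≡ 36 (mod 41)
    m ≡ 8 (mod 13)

69285

From m ≡ 0 (mod 31) write m = 0 + 31t. Substituting into m ≡ 10 (mod 25) gives 31t ≡ 10 (mod 25), and since 6⁻¹ ≡ 21 (mod 25), t ≡ 10. Hence m ≡ 0 + 31·10 = 310 (mod 775).
From m ≡ 310 (mod 775) write m = 310 + 775t. Substituting into m ≡ 36 (mod 41) gives 775t ≡ 13 (mod 41), and since 37⁻¹ ≡ 10 (mod 41), t ≡ 7. Hence m ≡ 310 + 775·7 = 5735 (mod 31775).
From m ≡ 5735 (mod 31775) write m = 5735 + 31775t. Substituting into m ≡ 8 (mod 13) gives 31775t ≡ 6 (mod 13), and since 3⁻¹ ≡ 9 (mod 13), t ≡ 2. Hence m ≡ 5735 + 31775·2 = 69285 (mod 413075).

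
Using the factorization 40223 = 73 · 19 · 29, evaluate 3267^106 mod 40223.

Mod 73: 3267 ≡ 55; by Fermat, exponent reduces to 106 mod 72 = 34; 55^34 ≡ 16 (mod 73).
Mod 19: 3267 ≡ 18; by Fermat, exponent reduces to 106 mod 18 = 16; 18^16 ≡ 1 (mod 19).
Mod 29: 3267 ≡ 19; by Fermat, exponent reduces to 106 mod 28 = 22; 19^22 ≡ 4 (mod 29).
Combine by CRT: x ≡ 16 (mod 73), x ≡ 1 (mod 19), x ≡ 4 (mod 29) ⇒ x ≡ 381 (mod 40223).

381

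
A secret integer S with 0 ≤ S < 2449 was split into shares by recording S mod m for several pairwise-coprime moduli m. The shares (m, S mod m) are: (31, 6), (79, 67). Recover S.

936

Combine the congruences pairwise.
From S ≡ 6 (mod 31) write S = 6 + 31t. Substituting into S ≡ 67 (mod 79) gives 31t ≡ 61 (mod 79), and since 31⁻¹ ≡ 51 (mod 79), t ≡ 30. Hence S ≡ 6 + 31·30 = 936 (mod 2449).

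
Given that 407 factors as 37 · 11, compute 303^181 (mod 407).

303

Mod 37: 303 ≡ 7; by Fermat, exponent reduces to 181 mod 36 = 1; 7^1 ≡ 7 (mod 37).
Mod 11: 303 ≡ 6; by Fermat, exponent reduces to 181 mod 10 = 1; 6^1 ≡ 6 (mod 11).
Combine by CRT: x ≡ 7 (mod 37), x ≡ 6 (mod 11) ⇒ x ≡ 303 (mod 407).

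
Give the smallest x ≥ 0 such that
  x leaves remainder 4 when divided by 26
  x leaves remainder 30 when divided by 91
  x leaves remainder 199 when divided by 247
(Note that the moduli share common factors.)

940

gcd(26, 91) = 13 and 13 | (30 − 4), so the pair is consistent; merging gives x ≡ 30 (mod 182), where 182 = lcm(26, 91).
gcd(182, 247) = 13 and 13 | (199 − 30), so the pair is consistent; merging gives x ≡ 940 (mod 3458), where 3458 = lcm(182, 247).
The solution is unique modulo lcm(26, 91, 247) = 3458.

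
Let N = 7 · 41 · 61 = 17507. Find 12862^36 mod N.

Mod 7: 12862 ≡ 3; since 6 | 36, by Fermat 3^36 ≡ 1 (mod 7).
Mod 41: 12862 ≡ 29; 29^36 ≡ 4 (mod 41).
Mod 61: 12862 ≡ 52; 52^36 ≡ 9 (mod 61).
Combine by CRT: x ≡ 1 (mod 7), x ≡ 4 (mod 41), x ≡ 9 (mod 61) ⇒ x ≡ 15625 (mod 17507).

15625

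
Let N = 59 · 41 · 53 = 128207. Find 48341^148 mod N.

Mod 59: 48341 ≡ 20; by Fermat, exponent reduces to 148 mod 58 = 32; 20^32 ≡ 35 (mod 59).
Mod 41: 48341 ≡ 2; by Fermat, exponent reduces to 148 mod 40 = 28; 2^28 ≡ 10 (mod 41).
Mod 53: 48341 ≡ 5; by Fermat, exponent reduces to 148 mod 52 = 44; 5^44 ≡ 46 (mod 53).
Combine by CRT: x ≡ 35 (mod 59), x ≡ 10 (mod 41), x ≡ 46 (mod 53) ⇒ x ≡ 121575 (mod 128207).

121575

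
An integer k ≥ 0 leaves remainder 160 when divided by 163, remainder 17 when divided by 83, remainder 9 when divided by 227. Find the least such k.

409290

From k ≡ 160 (mod 163) write k = 160 + 163t. Substituting into k ≡ 17 (mod 83) gives 163t ≡ 23 (mod 83), and since 80⁻¹ ≡ 55 (mod 83), t ≡ 20. Hence k ≡ 160 + 163·20 = 3420 (mod 13529).
From k ≡ 3420 (mod 13529) write k = 3420 + 13529t. Substituting into k ≡ 9 (mod 227) gives 13529t ≡ 221 (mod 227), and since 136⁻¹ ≡ 222 (mod 227), t ≡ 30. Hence k ≡ 3420 + 13529·30 = 409290 (mod 3071083).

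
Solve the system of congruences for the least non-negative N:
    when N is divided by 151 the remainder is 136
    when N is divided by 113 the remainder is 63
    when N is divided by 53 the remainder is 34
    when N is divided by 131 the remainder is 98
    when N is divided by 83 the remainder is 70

Combine the congruences pairwise.
From N ≡ 136 (mod 151) write N = 136 + 151t. Substituting into N ≡ 63 (mod 113) gives 151t ≡ 40 (mod 113), and since 38⁻¹ ≡ 3 (mod 113), t ≡ 7. Hence N ≡ 136 + 151·7 = 1193 (mod 17063).
From N ≡ 1193 (mod 17063) write N = 1193 + 17063t. Substituting into N ≡ 34 (mod 53) gives 17063t ≡ 7 (mod 53), and since 50⁻¹ ≡ 35 (mod 53), t ≡ 33. Hence N ≡ 1193 + 17063·33 = 564272 (mod 904339).
From N ≡ 564272 (mod 904339) write N = 564272 + 904339t. Substituting into N ≡ 98 (mod 131) gives 904339t ≡ 43 (mod 131), and since 46⁻¹ ≡ 94 (mod 131), t ≡ 112. Hence N ≡ 564272 + 904339·112 = 101850240 (mod 118468409).
From N ≡ 101850240 (mod 118468409) write N = 101850240 + 118468409t. Substituting into N ≡ 70 (mod 83) gives 118468409t ≡ 43 (mod 83), and since 19⁻¹ ≡ 35 (mod 83), t ≡ 11. Hence N ≡ 101850240 + 118468409·11 = 1405002739 (mod 9832877947).

1405002739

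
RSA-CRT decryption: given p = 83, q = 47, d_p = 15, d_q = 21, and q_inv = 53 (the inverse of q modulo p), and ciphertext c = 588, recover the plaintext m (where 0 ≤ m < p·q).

m₁ = c^(d_p) mod p: c ≡ 7 (mod 83), and 7^15 mod 83 = 31.
m₂ = c^(d_q) mod q: c ≡ 24 (mod 47), and 24^21 mod 47 = 4.
h = q_inv·(m₁ − m₂) mod p = 53·(31 − 4) mod 83 = 20.
m = m₂ + h·q = 4 + 20·47 = 944.

944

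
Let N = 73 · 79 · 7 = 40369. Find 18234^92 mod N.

8359

Mod 73: 18234 ≡ 57; by Fermat, exponent reduces to 92 mod 72 = 20; 57^20 ≡ 37 (mod 73).
Mod 79: 18234 ≡ 64; by Fermat, exponent reduces to 92 mod 78 = 14; 64^14 ≡ 64 (mod 79).
Mod 7: 18234 ≡ 6; by Fermat, exponent reduces to 92 mod 6 = 2; 6^2 ≡ 1 (mod 7).
Combine by CRT: x ≡ 37 (mod 73), x ≡ 64 (mod 79), x ≡ 1 (mod 7) ⇒ x ≡ 8359 (mod 40369).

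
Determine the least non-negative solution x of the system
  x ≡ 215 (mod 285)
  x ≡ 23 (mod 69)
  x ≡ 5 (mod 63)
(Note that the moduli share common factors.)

109940

gcd(285, 69) = 3 and 3 | (23 − 215), so the pair is consistent; merging gives x ≡ 5060 (mod 6555), where 6555 = lcm(285, 69).
gcd(6555, 63) = 3 and 3 | (5 − 5060), so the pair is consistent; merging gives x ≡ 109940 (mod 137655), where 137655 = lcm(6555, 63).
The solution is unique modulo lcm(285, 69, 63) = 137655.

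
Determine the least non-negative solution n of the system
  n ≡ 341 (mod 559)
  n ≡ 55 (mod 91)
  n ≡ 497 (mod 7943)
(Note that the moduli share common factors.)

gcd(559, 91) = 13 and 13 | (55 − 341), so the pair is consistent; merging gives n ≡ 3695 (mod 3913), where 3913 = lcm(559, 91).
gcd(3913, 7943) = 13 and 13 | (497 − 3695), so the pair is consistent; merging gives n ≡ 1811501 (mod 2390843), where 2390843 = lcm(3913, 7943).
The solution is unique modulo lcm(559, 91, 7943) = 2390843.

1811501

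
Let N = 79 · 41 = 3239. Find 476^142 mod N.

Mod 79: 476 ≡ 2; by Fermat, exponent reduces to 142 mod 78 = 64; 2^64 ≡ 51 (mod 79).
Mod 41: 476 ≡ 25; by Fermat, exponent reduces to 142 mod 40 = 22; 25^22 ≡ 10 (mod 41).
Combine by CRT: x ≡ 51 (mod 79), x ≡ 10 (mod 41) ⇒ x ≡ 51 (mod 3239).

51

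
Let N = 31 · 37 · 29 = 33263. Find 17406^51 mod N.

5967

Mod 31: 17406 ≡ 15; by Fermat, exponent reduces to 51 mod 30 = 21; 15^21 ≡ 15 (mod 31).
Mod 37: 17406 ≡ 16; by Fermat, exponent reduces to 51 mod 36 = 15; 16^15 ≡ 10 (mod 37).
Mod 29: 17406 ≡ 6; by Fermat, exponent reduces to 51 mod 28 = 23; 6^23 ≡ 22 (mod 29).
Combine by CRT: x ≡ 15 (mod 31), x ≡ 10 (mod 37), x ≡ 22 (mod 29) ⇒ x ≡ 5967 (mod 33263).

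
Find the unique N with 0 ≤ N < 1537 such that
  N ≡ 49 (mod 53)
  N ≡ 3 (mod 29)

844

From N ≡ 49 (mod 53) write N = 49 + 53t. Substituting into N ≡ 3 (mod 29) gives 53t ≡ 12 (mod 29), and since 24⁻¹ ≡ 23 (mod 29), t ≡ 15. Hence N ≡ 49 + 53·15 = 844 (mod 1537).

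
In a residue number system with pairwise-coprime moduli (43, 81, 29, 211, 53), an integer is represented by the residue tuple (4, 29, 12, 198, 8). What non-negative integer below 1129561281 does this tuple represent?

The moduli are pairwise coprime; N = 43·81·29·211·53 = 1129561281.
N/43 = 26268867; 26268867 ≡ 38 (mod 43); 38·17 ≡ 1, so inverse 17.
N/81 = 13945201; 13945201 ≡ 79 (mod 81); 79·40 ≡ 1, so inverse 40.
N/29 = 38950389; 38950389 ≡ 25 (mod 29); 25·7 ≡ 1, so inverse 7.
N/211 = 5353371; 5353371 ≡ 90 (mod 211); 90·68 ≡ 1, so inverse 68.
N/53 = 21312477; 21312477 ≡ 11 (mod 53); 11·29 ≡ 1, so inverse 29.
x ≡ 4·26268867·17 + 29·13945201·40 + 12·38950389·7 + 198·5353371·68 + 8·21312477·29 = 98256830600.
98256830600 mod 1129561281 = 1114560434.

1114560434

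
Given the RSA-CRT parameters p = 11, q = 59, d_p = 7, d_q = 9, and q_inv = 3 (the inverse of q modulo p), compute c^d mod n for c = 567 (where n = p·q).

m₁ = c^(d_p) mod p: c ≡ 6 (mod 11), and 6^7 mod 11 = 8.
m₂ = c^(d_q) mod q: c ≡ 36 (mod 59), and 36^9 mod 59 = 45.
h = q_inv·(m₁ − m₂) mod p = 3·(8 − 45) mod 11 = 10.
m = m₂ + h·q = 45 + 10·59 = 635.

635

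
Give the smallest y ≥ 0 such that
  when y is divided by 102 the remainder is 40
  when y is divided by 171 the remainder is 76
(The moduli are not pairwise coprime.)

5548

Combine the congruences pairwise.
gcd(102, 171) = 3 and 3 | (76 − 40), so the pair is consistent; merging gives y ≡ 5548 (mod 5814), where 5814 = lcm(102, 171).
The solution is unique modulo lcm(102, 171) = 5814.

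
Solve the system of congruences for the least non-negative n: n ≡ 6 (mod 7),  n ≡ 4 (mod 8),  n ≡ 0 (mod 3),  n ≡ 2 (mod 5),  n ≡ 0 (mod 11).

132

From n ≡ 6 (mod 7) write n = 6 + 7t. Substituting into n ≡ 4 (mod 8) gives 7t ≡ 6 (mod 8), and since 7⁻¹ ≡ 7 (mod 8), t ≡ 2. Hence n ≡ 6 + 7·2 = 20 (mod 56).
From n ≡ 20 (mod 56) write n = 20 + 56t. Substituting into n ≡ 0 (mod 3) gives 56t ≡ 1 (mod 3), and since 2⁻¹ ≡ 2 (mod 3), t ≡ 2. Hence n ≡ 20 + 56·2 = 132 (mod 168).
From n ≡ 132 (mod 168) write n = 132 + 168t. Substituting into n ≡ 2 (mod 5) gives 168t ≡ 0 (mod 5), and since 3⁻¹ ≡ 2 (mod 5), t ≡ 0. Hence n ≡ 132 + 168·0 = 132 (mod 840).
From n ≡ 132 (mod 840) write n = 132 + 840t. Substituting into n ≡ 0 (mod 11) gives 840t ≡ 0 (mod 11), and since 4⁻¹ ≡ 3 (mod 11), t ≡ 0. Hence n ≡ 132 + 840·0 = 132 (mod 9240).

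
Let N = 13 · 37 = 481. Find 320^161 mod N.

242

Mod 13: 320 ≡ 8; by Fermat, exponent reduces to 161 mod 12 = 5; 8^5 ≡ 8 (mod 13).
Mod 37: 320 ≡ 24; by Fermat, exponent reduces to 161 mod 36 = 17; 24^17 ≡ 20 (mod 37).
Combine by CRT: x ≡ 8 (mod 13), x ≡ 20 (mod 37) ⇒ x ≡ 242 (mod 481).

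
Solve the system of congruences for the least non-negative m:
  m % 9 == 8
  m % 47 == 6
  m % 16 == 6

Combine the congruences pairwise.
From m ≡ 8 (mod 9) write m = 8 + 9t. Substituting into m ≡ 6 (mod 47) gives 9t ≡ 45 (mod 47), and since 9⁻¹ ≡ 21 (mod 47), t ≡ 5. Hence m ≡ 8 + 9·5 = 53 (mod 423).
From m ≡ 53 (mod 423) write m = 53 + 423t. Substituting into m ≡ 6 (mod 16) gives 423t ≡ 1 (mod 16), and since 7⁻¹ ≡ 7 (mod 16), t ≡ 7. Hence m ≡ 53 + 423·7 = 3014 (mod 6768).

3014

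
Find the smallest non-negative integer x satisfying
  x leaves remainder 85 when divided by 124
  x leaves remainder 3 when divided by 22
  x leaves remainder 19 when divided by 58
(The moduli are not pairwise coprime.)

7153

gcd(124, 22) = 2 and 2 | (3 − 85), so the pair is consistent; merging gives x ≡ 333 (mod 1364), where 1364 = lcm(124, 22).
gcd(1364, 58) = 2 and 2 | (19 − 333), so the pair is consistent; merging gives x ≡ 7153 (mod 39556), where 39556 = lcm(1364, 58).
The solution is unique modulo lcm(124, 22, 58) = 39556.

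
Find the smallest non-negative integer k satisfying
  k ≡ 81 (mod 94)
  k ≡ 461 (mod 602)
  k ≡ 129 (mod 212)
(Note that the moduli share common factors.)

2371137

gcd(94, 602) = 2 and 2 | (461 − 81), so the pair is consistent; merging gives k ≡ 22735 (mod 28294), where 28294 = lcm(94, 602).
gcd(28294, 212) = 2 and 2 | (129 − 22735), so the pair is consistent; merging gives k ≡ 2371137 (mod 2999164), where 2999164 = lcm(28294, 212).
The solution is unique modulo lcm(94, 602, 212) = 2999164.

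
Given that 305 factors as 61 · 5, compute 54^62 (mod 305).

171

Mod 61: 54 ≡ 54; by Fermat, exponent reduces to 62 mod 60 = 2; 54^2 ≡ 49 (mod 61).
Mod 5: 54 ≡ 4; by Fermat, exponent reduces to 62 mod 4 = 2; 4^2 ≡ 1 (mod 5).
Combine by CRT: x ≡ 49 (mod 61), x ≡ 1 (mod 5) ⇒ x ≡ 171 (mod 305).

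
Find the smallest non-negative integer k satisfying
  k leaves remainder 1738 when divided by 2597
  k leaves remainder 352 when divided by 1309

gcd(2597, 1309) = 7 and 7 | (352 − 1738), so the pair is consistent; merging gives k ≡ 173140 (mod 485639), where 485639 = lcm(2597, 1309).
The solution is unique modulo lcm(2597, 1309) = 485639.

173140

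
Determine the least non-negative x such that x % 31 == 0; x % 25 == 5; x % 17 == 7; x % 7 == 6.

From x ≡ 0 (mod 31) write x = 0 + 31t. Substituting into x ≡ 5 (mod 25) gives 31t ≡ 5 (mod 25), and since 6⁻¹ ≡ 21 (mod 25), t ≡ 5. Hence x ≡ 0 + 31·5 = 155 (mod 775).
From x ≡ 155 (mod 775) write x = 155 + 775t. Substituting into x ≡ 7 (mod 17) gives 775t ≡ 5 (mod 17), and since 10⁻¹ ≡ 12 (mod 17), t ≡ 9. Hence x ≡ 155 + 775·9 = 7130 (mod 13175).
From x ≡ 7130 (mod 13175) write x = 7130 + 13175t. Substituting into x ≡ 6 (mod 7) gives 13175t ≡ 2 (mod 7), and since 1⁻¹ ≡ 1 (mod 7), t ≡ 2. Hence x ≡ 7130 + 13175·2 = 33480 (mod 92225).

33480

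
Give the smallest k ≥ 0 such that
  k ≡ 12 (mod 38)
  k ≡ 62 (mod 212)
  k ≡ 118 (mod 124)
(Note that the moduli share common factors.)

51578

gcd(38, 212) = 2 and 2 | (62 − 12), so the pair is consistent; merging gives k ≡ 3242 (mod 4028), where 4028 = lcm(38, 212).
gcd(4028, 124) = 4 and 4 | (118 − 3242), so the pair is consistent; merging gives k ≡ 51578 (mod 124868), where 124868 = lcm(4028, 124).
The solution is unique modulo lcm(38, 212, 124) = 124868.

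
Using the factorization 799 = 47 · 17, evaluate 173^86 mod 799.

Mod 47: 173 ≡ 32; by Fermat, exponent reduces to 86 mod 46 = 40; 32^40 ≡ 18 (mod 47).
Mod 17: 173 ≡ 3; by Fermat, exponent reduces to 86 mod 16 = 6; 3^6 ≡ 15 (mod 17).
Combine by CRT: x ≡ 18 (mod 47), x ≡ 15 (mod 17) ⇒ x ≡ 253 (mod 799).

253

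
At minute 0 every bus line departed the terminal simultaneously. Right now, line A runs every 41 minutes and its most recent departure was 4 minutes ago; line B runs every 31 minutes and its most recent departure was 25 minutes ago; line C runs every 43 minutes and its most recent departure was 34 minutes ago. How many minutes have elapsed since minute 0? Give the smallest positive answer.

The moduli are pairwise coprime; N = 41·31·43 = 54653.
N/41 = 1333; 1333 ≡ 21 (mod 41); 21·2 ≡ 1, so inverse 2.
N/31 = 1763; 1763 ≡ 27 (mod 31); 27·23 ≡ 1, so inverse 23.
N/43 = 1271; 1271 ≡ 24 (mod 43); 24·9 ≡ 1, so inverse 9.
t ≡ 4·1333·2 + 25·1763·23 + 34·1271·9 = 1413315.
1413315 mod 54653 = 46990.

46990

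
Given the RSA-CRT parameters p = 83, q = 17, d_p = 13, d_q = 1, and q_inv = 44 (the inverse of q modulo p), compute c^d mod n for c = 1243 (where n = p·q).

m₁ = c^(d_p) mod p: c ≡ 81 (mod 83), and 81^13 mod 83 = 25.
m₂ = c^(d_q) mod q: c ≡ 2 (mod 17), and 2^1 mod 17 = 2.
h = q_inv·(m₁ − m₂) mod p = 44·(25 − 2) mod 83 = 16.
m = m₂ + h·q = 2 + 16·17 = 274.

274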